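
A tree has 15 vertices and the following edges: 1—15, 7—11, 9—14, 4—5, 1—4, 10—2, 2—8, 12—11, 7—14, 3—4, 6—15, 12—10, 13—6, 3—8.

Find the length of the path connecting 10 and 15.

6

10–2–8–3–4–1–15: 6 edges.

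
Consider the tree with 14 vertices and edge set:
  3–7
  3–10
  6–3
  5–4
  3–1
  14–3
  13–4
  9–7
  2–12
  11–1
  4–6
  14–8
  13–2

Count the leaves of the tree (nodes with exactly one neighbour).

6

The leaves are 5, 8, 9, 10, 11, 12.
That is 6 leaves.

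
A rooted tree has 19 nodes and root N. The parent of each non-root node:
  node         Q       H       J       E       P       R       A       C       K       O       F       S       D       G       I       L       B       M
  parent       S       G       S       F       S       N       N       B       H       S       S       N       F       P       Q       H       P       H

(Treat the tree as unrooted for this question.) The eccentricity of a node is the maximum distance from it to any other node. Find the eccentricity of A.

A farthest node from A is K (L, M also at distance 6).
The path A – N – S – P – G – H – K has 6 edges.

6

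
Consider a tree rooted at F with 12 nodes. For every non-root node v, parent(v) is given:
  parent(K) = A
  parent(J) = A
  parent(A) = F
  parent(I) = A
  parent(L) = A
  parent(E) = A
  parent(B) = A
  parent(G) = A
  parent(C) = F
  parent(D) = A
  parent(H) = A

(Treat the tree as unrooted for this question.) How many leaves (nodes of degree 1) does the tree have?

The leaves are B, C, D, E, G, H, I, J, K, L.
That is 10 leaves.

10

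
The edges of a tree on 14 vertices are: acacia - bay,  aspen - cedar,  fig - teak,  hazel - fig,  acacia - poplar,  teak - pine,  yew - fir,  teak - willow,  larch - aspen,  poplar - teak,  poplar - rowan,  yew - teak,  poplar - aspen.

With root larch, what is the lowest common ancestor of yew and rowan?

poplar

Path yew→root: yew teak poplar aspen larch; path rowan→root: rowan poplar aspen larch.
First common node: poplar.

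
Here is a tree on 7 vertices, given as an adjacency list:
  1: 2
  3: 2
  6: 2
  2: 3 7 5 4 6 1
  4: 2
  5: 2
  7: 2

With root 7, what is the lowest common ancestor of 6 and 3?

2

Ancestors of 6 (toward the root): 6, 2, 7.
Ancestors of 3: 3, 2, 7.
The deepest node appearing in both lists is 2.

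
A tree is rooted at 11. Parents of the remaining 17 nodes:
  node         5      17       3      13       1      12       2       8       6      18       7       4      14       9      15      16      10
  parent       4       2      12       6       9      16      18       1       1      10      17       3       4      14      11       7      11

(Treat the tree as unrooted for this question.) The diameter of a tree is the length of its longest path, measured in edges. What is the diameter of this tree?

15

A longest path is 13–6–1–9–14–4–3–12–16–7–17–2–18–10–11–15, with 15 edges.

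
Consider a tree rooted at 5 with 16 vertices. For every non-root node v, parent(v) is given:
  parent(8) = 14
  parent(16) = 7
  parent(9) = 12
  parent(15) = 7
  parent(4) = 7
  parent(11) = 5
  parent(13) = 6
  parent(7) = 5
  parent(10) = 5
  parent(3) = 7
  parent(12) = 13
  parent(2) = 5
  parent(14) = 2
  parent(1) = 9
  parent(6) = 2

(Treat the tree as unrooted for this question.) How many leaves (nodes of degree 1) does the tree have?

Exactly 8 nodes have a single neighbour: 1, 3, 4, 8, 10, 11, 15, 16.

8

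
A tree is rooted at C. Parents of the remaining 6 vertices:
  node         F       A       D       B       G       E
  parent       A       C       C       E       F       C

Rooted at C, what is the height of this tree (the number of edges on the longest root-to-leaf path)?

3

The longest root-to-leaf path is C–A–F–G (3 edges).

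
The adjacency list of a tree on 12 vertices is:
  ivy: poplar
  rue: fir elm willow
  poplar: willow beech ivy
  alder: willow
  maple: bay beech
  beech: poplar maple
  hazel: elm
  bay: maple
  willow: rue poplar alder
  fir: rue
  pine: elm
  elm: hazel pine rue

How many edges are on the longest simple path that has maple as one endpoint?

6

Distances from maple peak at 6, attained at hazel (pine also at distance 6).
maple–beech–poplar–willow–rue–elm–hazel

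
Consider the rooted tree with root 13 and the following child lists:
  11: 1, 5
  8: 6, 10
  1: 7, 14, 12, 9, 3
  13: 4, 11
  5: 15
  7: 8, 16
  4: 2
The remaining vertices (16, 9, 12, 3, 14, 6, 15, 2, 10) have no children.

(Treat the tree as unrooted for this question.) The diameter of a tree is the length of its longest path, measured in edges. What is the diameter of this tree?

7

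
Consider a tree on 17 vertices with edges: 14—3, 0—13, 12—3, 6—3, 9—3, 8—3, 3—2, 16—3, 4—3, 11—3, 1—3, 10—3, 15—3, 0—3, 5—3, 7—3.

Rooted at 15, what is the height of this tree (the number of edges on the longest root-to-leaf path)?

13 sits deepest: 15 → 3 → 0 → 13 — 3 edges from the root.

3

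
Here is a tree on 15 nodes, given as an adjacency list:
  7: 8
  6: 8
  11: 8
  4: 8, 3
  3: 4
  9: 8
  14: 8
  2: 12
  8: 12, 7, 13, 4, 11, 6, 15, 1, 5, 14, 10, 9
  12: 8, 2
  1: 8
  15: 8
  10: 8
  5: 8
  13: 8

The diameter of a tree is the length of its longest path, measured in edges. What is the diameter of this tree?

BFS from 3 reaches 2 last, at distance 4; BFS from 2 confirms no node is farther.
Path: 3-4-8-12-2.

4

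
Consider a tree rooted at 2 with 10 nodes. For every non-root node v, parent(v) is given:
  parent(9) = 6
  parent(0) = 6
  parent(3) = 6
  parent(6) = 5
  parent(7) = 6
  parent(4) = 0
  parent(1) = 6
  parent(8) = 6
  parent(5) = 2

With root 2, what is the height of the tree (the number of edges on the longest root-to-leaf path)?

4 sits deepest: 2-5-6-0-4 — 4 edges from the root.

4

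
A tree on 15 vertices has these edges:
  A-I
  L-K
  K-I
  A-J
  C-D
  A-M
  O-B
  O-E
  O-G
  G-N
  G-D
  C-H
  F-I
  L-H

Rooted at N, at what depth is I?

Path from N to I: N → G → D → C → H → L → K → I, which has 7 edges.

7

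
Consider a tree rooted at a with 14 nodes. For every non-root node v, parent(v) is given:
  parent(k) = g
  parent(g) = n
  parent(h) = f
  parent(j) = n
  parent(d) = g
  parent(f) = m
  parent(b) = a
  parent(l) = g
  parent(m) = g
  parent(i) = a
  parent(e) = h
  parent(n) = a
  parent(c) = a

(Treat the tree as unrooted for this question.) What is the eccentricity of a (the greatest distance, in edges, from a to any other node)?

6

A farthest node from a is e.
The path a – n – g – m – f – h – e has 6 edges.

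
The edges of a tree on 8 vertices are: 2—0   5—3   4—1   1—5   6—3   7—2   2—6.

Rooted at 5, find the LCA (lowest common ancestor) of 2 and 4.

5

Ancestors of 2 (toward the root): 2, 6, 3, 5.
Ancestors of 4: 4, 1, 5.
The deepest node appearing in both lists is 5.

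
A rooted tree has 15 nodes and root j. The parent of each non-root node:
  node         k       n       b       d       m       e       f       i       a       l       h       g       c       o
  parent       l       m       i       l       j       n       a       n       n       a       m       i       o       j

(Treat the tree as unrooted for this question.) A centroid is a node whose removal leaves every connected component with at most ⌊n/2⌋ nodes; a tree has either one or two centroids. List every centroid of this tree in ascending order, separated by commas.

Removing n splits the tree into components of sizes 5, 5, 3, 1; the largest is 5 ≤ ⌊15/2⌋ = 7.
Every other node leaves some component of size > 7, so the centroid is unique.

n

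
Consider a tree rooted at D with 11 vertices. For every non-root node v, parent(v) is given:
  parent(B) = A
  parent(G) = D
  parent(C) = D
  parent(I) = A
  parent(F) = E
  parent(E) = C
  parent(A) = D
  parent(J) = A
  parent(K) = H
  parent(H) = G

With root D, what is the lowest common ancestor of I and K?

D

Path I→root: I A D; path K→root: K H G D.
First common node: D.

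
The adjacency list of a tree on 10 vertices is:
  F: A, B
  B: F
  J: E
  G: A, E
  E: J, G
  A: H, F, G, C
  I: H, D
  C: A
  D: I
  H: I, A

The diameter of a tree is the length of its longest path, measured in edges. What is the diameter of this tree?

6

Starting from D, a farthest node is J at distance 6.
One longest path: D–I–H–A–G–E–J.
So the diameter is 6.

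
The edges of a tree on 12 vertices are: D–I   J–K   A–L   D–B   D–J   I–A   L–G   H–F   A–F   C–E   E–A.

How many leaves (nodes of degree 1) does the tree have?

Exactly 5 nodes have a single neighbour: B, C, G, H, K.

5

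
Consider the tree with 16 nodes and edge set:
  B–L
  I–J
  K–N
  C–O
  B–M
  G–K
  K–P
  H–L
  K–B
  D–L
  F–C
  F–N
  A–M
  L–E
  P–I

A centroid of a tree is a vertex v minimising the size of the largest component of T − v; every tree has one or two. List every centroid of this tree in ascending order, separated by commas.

Delete K: the remaining components have sizes 7, 4, 3, 1. Max 7 ≤ 8, so K is a centroid.
Every other node leaves some component of size > 8, so the centroid is unique.

K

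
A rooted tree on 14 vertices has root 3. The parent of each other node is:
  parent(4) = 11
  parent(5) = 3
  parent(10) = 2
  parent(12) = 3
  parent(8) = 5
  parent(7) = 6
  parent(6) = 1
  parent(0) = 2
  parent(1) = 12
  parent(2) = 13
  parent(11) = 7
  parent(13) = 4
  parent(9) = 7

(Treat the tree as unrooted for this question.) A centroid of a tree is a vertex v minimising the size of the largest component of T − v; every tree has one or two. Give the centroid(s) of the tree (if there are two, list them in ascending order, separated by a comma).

Delete 7: the remaining components have sizes 6, 6, 1. Max 6 ≤ 7, so 7 is a centroid.
No neighbour of 7 does as well, so 7 is the unique centroid.

7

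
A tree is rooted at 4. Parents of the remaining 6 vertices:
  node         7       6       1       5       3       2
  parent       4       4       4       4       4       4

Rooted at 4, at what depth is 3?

1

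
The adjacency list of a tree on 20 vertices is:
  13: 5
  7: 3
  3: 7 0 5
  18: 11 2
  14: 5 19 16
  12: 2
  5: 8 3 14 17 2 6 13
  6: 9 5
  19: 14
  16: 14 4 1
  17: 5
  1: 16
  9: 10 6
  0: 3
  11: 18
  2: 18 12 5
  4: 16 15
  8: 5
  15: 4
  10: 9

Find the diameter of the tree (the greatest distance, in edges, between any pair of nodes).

Starting from 15, a farthest node is 10 at distance 7.
One longest path: 15–4–16–14–5–6–9–10.
So the diameter is 7.

7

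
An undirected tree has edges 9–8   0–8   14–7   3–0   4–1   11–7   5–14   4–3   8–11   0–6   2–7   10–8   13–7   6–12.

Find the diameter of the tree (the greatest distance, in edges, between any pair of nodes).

A longest path is 5-14-7-11-8-0-3-4-1, with 8 edges.

8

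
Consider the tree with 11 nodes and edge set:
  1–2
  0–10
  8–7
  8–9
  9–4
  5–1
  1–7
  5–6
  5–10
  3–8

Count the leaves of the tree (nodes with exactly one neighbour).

Degree-1 nodes: 0, 2, 3, 4, 6 — 5 of them.

5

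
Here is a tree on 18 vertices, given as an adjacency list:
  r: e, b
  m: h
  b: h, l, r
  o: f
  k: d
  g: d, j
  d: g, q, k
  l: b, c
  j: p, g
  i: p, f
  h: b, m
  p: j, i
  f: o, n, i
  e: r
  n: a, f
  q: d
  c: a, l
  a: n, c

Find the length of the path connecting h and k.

12

The path is h – b – l – c – a – n – f – i – p – j – g – d – k, which has 12 edges.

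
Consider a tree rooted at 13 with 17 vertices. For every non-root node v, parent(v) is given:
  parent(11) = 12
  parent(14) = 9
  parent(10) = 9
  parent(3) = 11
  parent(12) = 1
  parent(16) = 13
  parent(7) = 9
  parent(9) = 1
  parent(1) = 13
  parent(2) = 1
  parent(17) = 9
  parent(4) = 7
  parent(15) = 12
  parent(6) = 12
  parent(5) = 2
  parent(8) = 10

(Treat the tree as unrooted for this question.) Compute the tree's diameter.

Starting from 3, a farthest node is 4 at distance 6.
One longest path: 3-11-12-1-9-7-4.
So the diameter is 6.

6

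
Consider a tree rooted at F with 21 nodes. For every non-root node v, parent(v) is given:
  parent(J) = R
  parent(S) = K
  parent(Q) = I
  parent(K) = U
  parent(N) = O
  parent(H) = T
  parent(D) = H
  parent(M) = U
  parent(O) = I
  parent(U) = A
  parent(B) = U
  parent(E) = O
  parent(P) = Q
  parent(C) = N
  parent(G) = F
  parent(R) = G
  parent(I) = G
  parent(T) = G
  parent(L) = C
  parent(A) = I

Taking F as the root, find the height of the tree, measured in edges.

A deepest node is S, reached by F – G – I – A – U – K – S.
That path has 6 edges, so the height is 6.

6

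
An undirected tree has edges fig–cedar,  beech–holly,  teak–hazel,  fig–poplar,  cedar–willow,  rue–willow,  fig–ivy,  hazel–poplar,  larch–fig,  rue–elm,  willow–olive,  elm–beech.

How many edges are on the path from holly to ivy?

The path is holly - beech - elm - rue - willow - cedar - fig - ivy, which has 7 edges.

7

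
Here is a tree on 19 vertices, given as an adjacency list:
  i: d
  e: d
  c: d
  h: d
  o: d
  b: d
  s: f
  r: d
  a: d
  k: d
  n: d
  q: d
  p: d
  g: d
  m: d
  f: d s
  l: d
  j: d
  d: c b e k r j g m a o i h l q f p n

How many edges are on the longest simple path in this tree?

3

BFS from s reaches q last, at distance 3; BFS from q confirms no node is farther.
Path: s - f - d - q.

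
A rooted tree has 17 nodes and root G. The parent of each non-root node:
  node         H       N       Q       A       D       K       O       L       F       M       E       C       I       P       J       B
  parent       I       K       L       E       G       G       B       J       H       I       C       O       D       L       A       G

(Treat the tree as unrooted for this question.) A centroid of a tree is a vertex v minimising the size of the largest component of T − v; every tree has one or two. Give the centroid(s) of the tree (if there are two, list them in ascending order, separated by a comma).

B

Delete B: the remaining components have sizes 8, 8. Max 8 ≤ 8, so B is a centroid.
No neighbour of B does as well, so B is the unique centroid.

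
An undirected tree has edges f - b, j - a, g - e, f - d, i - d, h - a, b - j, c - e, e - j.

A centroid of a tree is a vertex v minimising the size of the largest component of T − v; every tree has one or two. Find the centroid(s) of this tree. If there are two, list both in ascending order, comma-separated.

j

Removing j splits the tree into components of sizes 4, 3, 2; the largest is 4 ≤ ⌊10/2⌋ = 5.
Every other node leaves some component of size > 5, so the centroid is unique.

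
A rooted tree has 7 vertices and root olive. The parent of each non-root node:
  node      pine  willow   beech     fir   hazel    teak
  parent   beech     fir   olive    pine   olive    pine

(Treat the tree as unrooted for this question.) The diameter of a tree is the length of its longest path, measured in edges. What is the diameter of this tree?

Starting from hazel, a farthest node is willow at distance 5.
One longest path: hazel – olive – beech – pine – fir – willow.
So the diameter is 5.

5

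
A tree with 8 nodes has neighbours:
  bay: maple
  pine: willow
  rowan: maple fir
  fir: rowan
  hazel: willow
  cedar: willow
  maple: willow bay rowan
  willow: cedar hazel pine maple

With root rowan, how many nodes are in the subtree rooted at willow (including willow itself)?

The subtree rooted at willow contains: willow, hazel, cedar, pine — 4 nodes.

4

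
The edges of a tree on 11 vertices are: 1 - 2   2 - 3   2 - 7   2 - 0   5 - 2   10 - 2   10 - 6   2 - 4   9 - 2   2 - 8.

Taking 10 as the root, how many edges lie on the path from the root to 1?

2

10–2–1 — 2 edges.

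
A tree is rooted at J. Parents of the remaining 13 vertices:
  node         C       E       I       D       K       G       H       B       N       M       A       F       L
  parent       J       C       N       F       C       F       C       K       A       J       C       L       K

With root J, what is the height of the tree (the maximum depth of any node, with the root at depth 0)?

The longest root-to-leaf path is J → C → K → L → F → D (5 edges).

5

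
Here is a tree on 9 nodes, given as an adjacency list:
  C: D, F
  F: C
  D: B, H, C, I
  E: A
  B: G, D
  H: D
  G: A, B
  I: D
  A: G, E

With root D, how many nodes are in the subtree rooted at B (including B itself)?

B's subtree: {B, G, A, E}, size 4.

4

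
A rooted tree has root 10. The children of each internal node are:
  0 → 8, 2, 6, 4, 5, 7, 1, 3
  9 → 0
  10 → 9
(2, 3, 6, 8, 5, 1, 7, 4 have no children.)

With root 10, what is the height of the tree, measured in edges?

The longest root-to-leaf path is 10–9–0–4 (3 edges).

3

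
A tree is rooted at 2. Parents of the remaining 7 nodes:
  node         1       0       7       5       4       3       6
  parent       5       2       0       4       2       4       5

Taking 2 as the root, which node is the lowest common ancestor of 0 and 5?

2

Path 0→root: 0 2; path 5→root: 5 4 2.
First common node: 2.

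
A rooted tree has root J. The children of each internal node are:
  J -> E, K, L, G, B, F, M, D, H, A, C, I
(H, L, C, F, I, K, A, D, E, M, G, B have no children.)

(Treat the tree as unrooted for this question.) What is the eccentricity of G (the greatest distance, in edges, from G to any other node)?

2

Distances from G peak at 2, attained at L (K, I, E, D, A, B, H, M, F, C also at distance 2).
G–J–L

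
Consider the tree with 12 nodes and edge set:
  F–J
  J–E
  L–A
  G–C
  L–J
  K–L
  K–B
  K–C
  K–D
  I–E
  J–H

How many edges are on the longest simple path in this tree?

A longest path is G - C - K - L - J - E - I, with 6 edges.

6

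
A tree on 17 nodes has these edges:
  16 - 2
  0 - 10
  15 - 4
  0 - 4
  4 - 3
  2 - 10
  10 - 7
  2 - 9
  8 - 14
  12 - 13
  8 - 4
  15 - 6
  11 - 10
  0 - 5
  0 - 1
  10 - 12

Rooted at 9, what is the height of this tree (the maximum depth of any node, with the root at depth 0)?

The longest root-to-leaf path is 9 – 2 – 10 – 0 – 4 – 8 – 14 (6 edges).

6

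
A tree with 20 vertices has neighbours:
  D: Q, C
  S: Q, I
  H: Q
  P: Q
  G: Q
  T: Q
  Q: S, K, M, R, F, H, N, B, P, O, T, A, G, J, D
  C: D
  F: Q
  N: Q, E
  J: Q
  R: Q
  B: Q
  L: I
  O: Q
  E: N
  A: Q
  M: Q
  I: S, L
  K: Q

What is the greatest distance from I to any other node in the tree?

4

Distances from I peak at 4, attained at E (C also at distance 4).
I-S-Q-N-E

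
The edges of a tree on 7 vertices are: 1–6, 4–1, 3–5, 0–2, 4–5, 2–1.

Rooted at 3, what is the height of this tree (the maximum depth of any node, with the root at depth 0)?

5

The longest root-to-leaf path is 3 – 5 – 4 – 1 – 2 – 0 (5 edges).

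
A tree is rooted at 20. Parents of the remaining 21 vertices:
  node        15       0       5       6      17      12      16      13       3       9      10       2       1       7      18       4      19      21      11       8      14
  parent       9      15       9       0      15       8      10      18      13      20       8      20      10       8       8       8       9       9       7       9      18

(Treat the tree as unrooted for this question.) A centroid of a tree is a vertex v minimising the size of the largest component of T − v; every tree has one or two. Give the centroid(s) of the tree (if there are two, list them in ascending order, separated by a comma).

Delete 8: the remaining components have sizes 10, 4, 3, 2, 1, 1. Max 10 ≤ 11, so 8 is a centroid.
Every other node leaves some component of size > 11, so the centroid is unique.

8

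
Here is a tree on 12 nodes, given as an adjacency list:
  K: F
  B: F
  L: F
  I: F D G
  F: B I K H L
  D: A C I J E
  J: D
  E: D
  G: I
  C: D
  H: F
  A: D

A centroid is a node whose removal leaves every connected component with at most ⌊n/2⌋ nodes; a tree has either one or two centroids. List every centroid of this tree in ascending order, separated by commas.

I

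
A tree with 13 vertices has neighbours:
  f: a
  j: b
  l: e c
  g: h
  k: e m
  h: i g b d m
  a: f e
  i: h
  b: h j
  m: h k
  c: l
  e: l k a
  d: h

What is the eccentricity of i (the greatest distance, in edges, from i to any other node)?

The node farthest from i is c (f also at distance 6), via i – h – m – k – e – l – c — 6 edges.

6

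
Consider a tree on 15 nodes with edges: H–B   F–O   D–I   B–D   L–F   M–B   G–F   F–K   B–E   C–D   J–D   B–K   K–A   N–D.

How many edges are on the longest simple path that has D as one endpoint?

A farthest node from D is G (O, L also at distance 4).
The path D – B – K – F – G has 4 edges.

4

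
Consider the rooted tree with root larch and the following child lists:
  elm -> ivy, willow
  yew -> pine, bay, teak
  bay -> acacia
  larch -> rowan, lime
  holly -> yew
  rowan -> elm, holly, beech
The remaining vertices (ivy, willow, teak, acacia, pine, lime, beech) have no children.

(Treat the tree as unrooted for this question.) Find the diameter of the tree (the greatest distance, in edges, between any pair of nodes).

6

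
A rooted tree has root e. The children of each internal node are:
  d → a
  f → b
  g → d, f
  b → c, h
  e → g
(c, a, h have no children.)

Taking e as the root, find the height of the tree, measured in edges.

4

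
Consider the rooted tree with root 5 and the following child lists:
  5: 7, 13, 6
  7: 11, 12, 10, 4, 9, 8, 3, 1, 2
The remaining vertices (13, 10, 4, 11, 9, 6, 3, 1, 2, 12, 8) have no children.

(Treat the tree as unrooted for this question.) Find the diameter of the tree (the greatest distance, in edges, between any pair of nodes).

3

Starting from 13, a farthest node is 8 at distance 3.
One longest path: 13-5-7-8.
So the diameter is 3.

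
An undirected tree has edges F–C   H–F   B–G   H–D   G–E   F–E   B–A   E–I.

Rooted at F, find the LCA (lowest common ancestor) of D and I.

F

Path D→root: D H F; path I→root: I E F.
First common node: F.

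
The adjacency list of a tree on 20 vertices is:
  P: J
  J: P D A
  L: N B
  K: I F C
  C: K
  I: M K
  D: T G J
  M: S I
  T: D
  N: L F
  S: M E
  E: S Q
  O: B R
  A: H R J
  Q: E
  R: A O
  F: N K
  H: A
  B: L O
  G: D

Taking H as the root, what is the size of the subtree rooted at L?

10

Descendants of L (including itself): L, N, F, K, C, I, M, S, E, Q. That's 10.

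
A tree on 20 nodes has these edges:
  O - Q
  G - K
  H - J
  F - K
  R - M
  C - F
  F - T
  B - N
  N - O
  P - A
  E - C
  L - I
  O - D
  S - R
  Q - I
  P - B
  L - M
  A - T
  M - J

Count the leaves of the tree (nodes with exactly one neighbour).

5

Degree-1 nodes: D, E, G, H, S — 5 of them.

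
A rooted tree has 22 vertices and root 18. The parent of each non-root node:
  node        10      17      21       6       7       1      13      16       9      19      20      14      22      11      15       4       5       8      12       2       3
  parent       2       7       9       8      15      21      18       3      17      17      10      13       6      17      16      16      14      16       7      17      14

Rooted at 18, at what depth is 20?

18 → 13 → 14 → 3 → 16 → 15 → 7 → 17 → 2 → 10 → 20 — 10 edges.

10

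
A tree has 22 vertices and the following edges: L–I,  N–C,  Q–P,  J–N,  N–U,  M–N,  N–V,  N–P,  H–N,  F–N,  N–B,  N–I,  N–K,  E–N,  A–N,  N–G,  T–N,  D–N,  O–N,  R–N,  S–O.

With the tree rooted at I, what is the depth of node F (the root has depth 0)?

2

Climbing from F to the root: F → N → I. That's 2 steps.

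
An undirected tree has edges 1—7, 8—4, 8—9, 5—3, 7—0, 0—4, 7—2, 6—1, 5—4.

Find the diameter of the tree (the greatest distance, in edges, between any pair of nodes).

6

Starting from 3, a farthest node is 6 at distance 6.
One longest path: 3 - 5 - 4 - 0 - 7 - 1 - 6.
So the diameter is 6.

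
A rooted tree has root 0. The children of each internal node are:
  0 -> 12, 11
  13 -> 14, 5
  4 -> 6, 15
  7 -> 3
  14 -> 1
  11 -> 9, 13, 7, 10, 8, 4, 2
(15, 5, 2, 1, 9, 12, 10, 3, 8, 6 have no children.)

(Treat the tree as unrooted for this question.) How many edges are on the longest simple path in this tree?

BFS from 1 reaches 15 last, at distance 5; BFS from 15 confirms no node is farther.
Path: 1 – 14 – 13 – 11 – 4 – 15.

5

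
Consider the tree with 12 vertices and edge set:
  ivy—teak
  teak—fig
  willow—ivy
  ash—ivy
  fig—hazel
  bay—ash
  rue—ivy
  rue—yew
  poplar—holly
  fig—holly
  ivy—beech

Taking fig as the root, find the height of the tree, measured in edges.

4

yew sits deepest: fig → teak → ivy → rue → yew — 4 edges from the root.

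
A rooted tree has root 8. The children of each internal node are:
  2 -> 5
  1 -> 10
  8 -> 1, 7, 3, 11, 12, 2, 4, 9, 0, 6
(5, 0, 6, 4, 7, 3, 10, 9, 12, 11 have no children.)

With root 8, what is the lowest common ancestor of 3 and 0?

8

Path 3→root: 3 8; path 0→root: 0 8.
First common node: 8.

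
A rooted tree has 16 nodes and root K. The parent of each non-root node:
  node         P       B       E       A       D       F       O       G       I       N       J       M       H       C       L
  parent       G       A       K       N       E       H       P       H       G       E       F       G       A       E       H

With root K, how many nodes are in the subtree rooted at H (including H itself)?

Descendants of H (including itself): H, G, F, L, I, M, P, J, O. That's 9.

9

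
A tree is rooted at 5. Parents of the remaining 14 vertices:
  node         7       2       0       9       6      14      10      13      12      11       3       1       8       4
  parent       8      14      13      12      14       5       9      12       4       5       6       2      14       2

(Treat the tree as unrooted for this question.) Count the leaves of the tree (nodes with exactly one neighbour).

Degree-1 nodes: 0, 1, 3, 7, 10, 11 — 6 of them.

6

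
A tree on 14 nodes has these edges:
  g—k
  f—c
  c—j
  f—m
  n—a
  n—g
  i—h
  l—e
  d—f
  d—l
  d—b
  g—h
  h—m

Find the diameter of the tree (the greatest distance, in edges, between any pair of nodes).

8

A longest path is a – n – g – h – m – f – d – l – e, with 8 edges.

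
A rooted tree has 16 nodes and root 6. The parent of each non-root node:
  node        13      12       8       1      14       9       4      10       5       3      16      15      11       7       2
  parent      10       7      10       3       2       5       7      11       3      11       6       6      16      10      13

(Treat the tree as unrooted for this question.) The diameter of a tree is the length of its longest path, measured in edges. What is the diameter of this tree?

BFS from 14 reaches 15 last, at distance 7; BFS from 15 confirms no node is farther.
Path: 14-2-13-10-11-16-6-15.

7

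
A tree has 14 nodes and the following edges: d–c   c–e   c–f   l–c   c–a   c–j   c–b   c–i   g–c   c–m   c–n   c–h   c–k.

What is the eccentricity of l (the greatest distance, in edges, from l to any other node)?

Distances from l peak at 2, attained at j (e, d, a, h, f, b, i, n, m, k, g also at distance 2).
l – c – j

2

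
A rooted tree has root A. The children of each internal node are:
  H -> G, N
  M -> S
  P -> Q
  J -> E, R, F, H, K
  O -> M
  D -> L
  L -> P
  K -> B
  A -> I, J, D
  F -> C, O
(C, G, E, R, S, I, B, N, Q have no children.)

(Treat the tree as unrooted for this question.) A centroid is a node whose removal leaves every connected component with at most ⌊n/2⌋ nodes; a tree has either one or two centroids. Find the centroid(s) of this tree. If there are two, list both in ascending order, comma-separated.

Removing J splits the tree into components of sizes 6, 5, 3, 2, 1, 1; the largest is 6 ≤ ⌊19/2⌋ = 9.
No neighbour of J does as well, so J is the unique centroid.

J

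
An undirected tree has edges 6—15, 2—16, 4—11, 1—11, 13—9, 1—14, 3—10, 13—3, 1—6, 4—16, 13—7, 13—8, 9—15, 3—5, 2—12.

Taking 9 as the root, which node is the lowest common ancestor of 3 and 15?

3's ancestor chain is 3, 13, 9 and 15's is 15, 9; they first meet at 9.

9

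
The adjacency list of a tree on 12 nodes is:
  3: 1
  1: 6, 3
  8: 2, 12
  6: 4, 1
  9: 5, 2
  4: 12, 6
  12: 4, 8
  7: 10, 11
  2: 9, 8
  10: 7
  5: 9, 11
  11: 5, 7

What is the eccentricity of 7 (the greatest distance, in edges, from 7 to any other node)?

Distances from 7 peak at 10, attained at 3.
7-11-5-9-2-8-12-4-6-1-3

10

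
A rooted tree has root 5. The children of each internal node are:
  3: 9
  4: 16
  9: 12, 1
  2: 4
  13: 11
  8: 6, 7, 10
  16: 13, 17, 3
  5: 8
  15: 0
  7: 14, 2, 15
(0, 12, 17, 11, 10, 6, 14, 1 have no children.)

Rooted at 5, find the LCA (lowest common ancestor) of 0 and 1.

Path 0→root: 0 15 7 8 5; path 1→root: 1 9 3 16 4 2 7 8 5.
First common node: 7.

7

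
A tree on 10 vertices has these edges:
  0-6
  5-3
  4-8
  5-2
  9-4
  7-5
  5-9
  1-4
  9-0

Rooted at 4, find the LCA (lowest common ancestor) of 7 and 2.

5

Path 7→root: 7 5 9 4; path 2→root: 2 5 9 4.
First common node: 5.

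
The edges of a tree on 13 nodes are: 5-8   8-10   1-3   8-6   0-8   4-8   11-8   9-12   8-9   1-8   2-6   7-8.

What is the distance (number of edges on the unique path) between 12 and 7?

3

12–9–8–7: 3 edges.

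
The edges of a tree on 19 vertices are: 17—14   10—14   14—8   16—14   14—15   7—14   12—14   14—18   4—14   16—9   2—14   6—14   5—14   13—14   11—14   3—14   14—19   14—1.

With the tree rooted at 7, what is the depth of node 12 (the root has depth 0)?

2

Path from 7 to 12: 7 – 14 – 12, which has 2 edges.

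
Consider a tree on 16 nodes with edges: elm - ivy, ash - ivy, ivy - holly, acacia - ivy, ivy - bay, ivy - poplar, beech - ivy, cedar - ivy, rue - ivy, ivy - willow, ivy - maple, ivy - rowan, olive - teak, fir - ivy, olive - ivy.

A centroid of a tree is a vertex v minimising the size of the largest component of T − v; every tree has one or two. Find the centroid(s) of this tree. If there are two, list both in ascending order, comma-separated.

If ivy is removed the pieces have sizes 2, 1, 1, 1, 1, 1, 1, 1, 1, 1, 1, 1, 1, 1, all ≤ ⌊16/2⌋ = 8.
No neighbour of ivy does as well, so ivy is the unique centroid.

ivy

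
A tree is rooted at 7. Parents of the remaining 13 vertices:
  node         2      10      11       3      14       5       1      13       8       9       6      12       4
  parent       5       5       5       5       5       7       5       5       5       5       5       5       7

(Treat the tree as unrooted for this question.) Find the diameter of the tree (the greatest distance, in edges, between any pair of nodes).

3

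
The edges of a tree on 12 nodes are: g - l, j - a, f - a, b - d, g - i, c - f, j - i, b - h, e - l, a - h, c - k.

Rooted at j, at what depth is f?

Climbing from f to the root: f → a → j. That's 2 steps.

2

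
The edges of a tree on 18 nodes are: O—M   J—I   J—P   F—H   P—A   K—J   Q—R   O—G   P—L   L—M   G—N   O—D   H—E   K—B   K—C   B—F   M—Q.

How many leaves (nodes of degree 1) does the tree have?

7

The leaves are A, C, D, E, I, N, R.
That is 7 leaves.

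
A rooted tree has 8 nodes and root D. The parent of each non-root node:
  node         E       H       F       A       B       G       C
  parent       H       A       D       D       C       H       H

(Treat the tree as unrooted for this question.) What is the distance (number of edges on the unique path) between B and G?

3

Walking from B: B – C – H – G. Length 3.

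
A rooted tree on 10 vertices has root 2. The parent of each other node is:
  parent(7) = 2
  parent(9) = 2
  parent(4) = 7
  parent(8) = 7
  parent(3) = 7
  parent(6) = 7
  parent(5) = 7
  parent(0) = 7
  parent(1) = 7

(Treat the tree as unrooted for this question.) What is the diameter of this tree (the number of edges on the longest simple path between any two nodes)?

3

A longest path is 9 – 2 – 7 – 1, with 3 edges.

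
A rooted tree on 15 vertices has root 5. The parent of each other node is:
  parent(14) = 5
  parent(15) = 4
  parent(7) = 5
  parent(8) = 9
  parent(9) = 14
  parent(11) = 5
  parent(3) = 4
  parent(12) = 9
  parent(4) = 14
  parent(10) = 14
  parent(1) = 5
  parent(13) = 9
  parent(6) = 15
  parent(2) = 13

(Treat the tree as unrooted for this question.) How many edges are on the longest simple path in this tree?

A longest path is 2 – 13 – 9 – 14 – 4 – 15 – 6, with 6 edges.

6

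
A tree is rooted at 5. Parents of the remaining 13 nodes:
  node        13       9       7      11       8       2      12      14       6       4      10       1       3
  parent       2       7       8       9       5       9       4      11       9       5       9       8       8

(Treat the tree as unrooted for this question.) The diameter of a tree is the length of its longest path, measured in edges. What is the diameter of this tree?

Starting from 13, a farthest node is 12 at distance 7.
One longest path: 13–2–9–7–8–5–4–12.
So the diameter is 7.

7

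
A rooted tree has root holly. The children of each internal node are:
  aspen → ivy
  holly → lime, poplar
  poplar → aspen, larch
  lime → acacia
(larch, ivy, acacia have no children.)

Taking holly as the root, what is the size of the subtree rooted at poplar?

Descendants of poplar (including itself): poplar, aspen, larch, ivy. That's 4.

4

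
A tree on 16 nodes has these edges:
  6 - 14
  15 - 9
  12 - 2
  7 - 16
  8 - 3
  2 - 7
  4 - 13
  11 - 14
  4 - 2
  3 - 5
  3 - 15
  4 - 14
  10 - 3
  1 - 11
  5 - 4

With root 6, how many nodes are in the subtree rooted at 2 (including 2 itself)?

2's subtree: {2, 7, 12, 16}, size 4.

4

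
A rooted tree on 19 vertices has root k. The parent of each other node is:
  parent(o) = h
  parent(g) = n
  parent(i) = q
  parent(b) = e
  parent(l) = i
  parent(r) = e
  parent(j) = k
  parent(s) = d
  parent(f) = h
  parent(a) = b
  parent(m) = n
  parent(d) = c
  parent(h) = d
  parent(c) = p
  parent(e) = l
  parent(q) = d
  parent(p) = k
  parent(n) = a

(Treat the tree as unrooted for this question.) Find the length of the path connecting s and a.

Walking from s: s – d – q – i – l – e – b – a. Length 7.

7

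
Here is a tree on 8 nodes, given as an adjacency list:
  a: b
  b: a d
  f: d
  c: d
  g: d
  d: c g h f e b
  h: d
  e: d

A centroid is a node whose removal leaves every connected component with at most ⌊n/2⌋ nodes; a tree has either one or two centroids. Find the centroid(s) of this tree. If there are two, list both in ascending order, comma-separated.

d

Removing d splits the tree into components of sizes 2, 1, 1, 1, 1, 1; the largest is 2 ≤ ⌊8/2⌋ = 4.
No neighbour of d does as well, so d is the unique centroid.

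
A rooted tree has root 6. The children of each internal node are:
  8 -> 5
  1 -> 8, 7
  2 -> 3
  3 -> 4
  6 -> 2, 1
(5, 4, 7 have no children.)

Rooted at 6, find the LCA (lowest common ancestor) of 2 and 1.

6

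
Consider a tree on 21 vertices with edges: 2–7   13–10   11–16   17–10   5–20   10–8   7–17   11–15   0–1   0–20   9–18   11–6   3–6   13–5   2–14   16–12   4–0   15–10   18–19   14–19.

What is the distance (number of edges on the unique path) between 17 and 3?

Walking from 17: 17–10–15–11–6–3. Length 5.

5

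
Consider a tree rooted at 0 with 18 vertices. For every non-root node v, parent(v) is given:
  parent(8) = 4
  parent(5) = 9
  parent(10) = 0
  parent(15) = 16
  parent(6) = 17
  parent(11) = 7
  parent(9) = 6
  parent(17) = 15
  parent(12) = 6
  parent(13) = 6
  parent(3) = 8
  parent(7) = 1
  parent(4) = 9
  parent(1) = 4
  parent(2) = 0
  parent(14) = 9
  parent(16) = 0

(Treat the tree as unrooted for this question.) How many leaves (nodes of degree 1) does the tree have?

8

Exactly 8 nodes have a single neighbour: 2, 3, 5, 10, 11, 12, 13, 14.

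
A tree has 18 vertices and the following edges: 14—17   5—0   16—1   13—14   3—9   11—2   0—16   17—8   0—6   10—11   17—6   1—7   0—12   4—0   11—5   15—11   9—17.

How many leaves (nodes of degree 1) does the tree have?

The leaves are 2, 3, 4, 7, 8, 10, 12, 13, 15.
That is 9 leaves.

9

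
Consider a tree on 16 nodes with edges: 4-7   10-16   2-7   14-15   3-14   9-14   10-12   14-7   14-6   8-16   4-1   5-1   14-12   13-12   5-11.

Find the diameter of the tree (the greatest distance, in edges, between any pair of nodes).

9

A longest path is 11–5–1–4–7–14–12–10–16–8, with 9 edges.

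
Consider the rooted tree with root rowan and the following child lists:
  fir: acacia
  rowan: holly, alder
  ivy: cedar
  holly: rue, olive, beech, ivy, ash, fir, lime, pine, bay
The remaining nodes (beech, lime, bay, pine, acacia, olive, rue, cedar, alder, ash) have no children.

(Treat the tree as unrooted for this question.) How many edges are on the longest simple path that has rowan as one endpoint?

3

A farthest node from rowan is cedar (acacia also at distance 3).
The path rowan–holly–ivy–cedar has 3 edges.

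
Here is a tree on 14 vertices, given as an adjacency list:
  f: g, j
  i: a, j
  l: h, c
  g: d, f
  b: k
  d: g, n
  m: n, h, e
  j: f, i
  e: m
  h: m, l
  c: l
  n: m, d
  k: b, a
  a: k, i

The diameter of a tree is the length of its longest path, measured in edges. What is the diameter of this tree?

12

BFS from b reaches c last, at distance 12; BFS from c confirms no node is farther.
Path: b - k - a - i - j - f - g - d - n - m - h - l - c.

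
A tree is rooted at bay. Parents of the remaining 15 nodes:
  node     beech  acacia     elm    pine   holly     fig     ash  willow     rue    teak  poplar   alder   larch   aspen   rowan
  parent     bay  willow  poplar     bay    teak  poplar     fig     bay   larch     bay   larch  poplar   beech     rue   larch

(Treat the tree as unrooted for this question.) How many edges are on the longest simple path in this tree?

A longest path is holly-teak-bay-beech-larch-poplar-fig-ash, with 7 edges.

7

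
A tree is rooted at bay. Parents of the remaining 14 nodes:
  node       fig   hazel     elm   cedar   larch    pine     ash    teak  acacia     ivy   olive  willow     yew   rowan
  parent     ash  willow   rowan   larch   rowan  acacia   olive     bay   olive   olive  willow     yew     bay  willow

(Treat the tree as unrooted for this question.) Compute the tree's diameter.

6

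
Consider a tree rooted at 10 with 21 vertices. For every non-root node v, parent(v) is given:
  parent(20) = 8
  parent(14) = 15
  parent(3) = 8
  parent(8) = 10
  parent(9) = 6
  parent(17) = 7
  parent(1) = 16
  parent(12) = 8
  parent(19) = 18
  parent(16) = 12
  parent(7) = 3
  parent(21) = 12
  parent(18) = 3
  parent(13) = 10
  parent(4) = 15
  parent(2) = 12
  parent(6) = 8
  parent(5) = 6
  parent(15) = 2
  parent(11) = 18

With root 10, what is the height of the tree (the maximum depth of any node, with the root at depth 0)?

A deepest node is 14, reached by 10-8-12-2-15-14.
That path has 5 edges, so the height is 5.

5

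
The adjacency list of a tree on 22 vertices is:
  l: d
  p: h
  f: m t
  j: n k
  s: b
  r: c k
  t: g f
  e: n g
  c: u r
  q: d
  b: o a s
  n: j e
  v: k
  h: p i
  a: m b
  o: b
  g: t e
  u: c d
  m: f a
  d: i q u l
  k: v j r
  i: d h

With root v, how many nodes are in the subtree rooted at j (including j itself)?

Descendants of j (including itself): j, n, e, g, t, f, m, a, b, s, o. That's 11.

11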